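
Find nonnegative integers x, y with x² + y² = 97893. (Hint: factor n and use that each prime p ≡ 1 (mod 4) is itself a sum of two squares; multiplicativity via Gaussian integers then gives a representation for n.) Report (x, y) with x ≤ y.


Step 1: Factor n = 97893 = 3^2 · 73 · 149.
Step 2: Check the mod-4 condition on each prime factor: 3 ≡ 3 (mod 4), exponent 2 (must be even); 73 ≡ 1 (mod 4), exponent 1; 149 ≡ 1 (mod 4), exponent 1.
All primes ≡ 3 (mod 4) appear to even exponent (or don't appear), so by the two-squares theorem n IS expressible as a sum of two squares.
Step 3: Build a representation. Group n = k² · m with k = 3 and m = 73 · 149 = 10877 (a product of primes ≡ 1 (mod 4)); a representation of m scales to one of n via (k·x)² + (k·y)² = k²(x² + y²). Each prime p ≡ 1 (mod 4) is itself a sum of two squares; find a² by testing p − a² for a perfect square:
  73: 73 − 1² = 72, 73 − 2² = 69, 73 − 3² = 64 = 8² ⇒ 73 = 3² + 8².
  149: 149 − 1² = 148, 149 − 2² = 145, 149 − 3² = 140, 149 − 4² = 133, 149 − 5² = 124, 149 − 6² = 113, 149 − 7² = 100 = 10² ⇒ 149 = 7² + 10².
  Combine using the Brahmagupta–Fibonacci identity (a² + b²)(c² + d²) = (ac − bd)² + (ad + bc)² = (ac + bd)² + (ad − bc)²:
  73 · 149 = 10877: from (3² + 8²)(7² + 10²), take (3·7 − 8·10, 3·10 + 8·7) = (21 − 80, 30 + 56) = (-59, 86); dropping signs (only squares matter) gives (59, 86); check 59² + 86² = 3481 + 7396 = 10877 ✓.
  Scale by k = 3: (3·59, 3·86) = (177, 258).
Step 4: Order so x ≤ y and verify: 177² + 258² = 31329 + 66564 = 97893 = n. ✓

n = 97893 = 177² + 258² (one valid representation with x ≤ y).


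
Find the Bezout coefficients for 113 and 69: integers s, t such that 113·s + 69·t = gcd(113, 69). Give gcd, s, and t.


Euclidean algorithm on (113, 69) — divide until remainder is 0:
  113 = 1 · 69 + 44
  69 = 1 · 44 + 25
  44 = 1 · 25 + 19
  25 = 1 · 19 + 6
  19 = 3 · 6 + 1
  6 = 6 · 1 + 0
gcd(113, 69) = 1.
Track Bezout coefficients alongside the remainders: start with r₀ = 113 = a·1 + b·0 (s = 1, t = 0) and r₁ = 69 = a·0 + b·1 (s = 0, t = 1); each new remainder r_{k+1} = r_{k-1} − q_k·r_k inherits s_{k+1} = s_{k-1} − q_k·s_k, t_{k+1} = t_{k-1} − q_k·t_k, so r_k = a·s_k + b·t_k at every step:
  q = 1: r = 44, s = 1 − 1·0 = 1, t = 0 − 1·1 = -1  (check: 113·1 + 69·(-1) = 44)
  q = 1: r = 25, s = 0 − 1·1 = -1, t = 1 − 1·(-1) = 2  (check: 113·(-1) + 69·2 = 25)
  q = 1: r = 19, s = 1 − 1·(-1) = 2, t = -1 − 1·2 = -3  (check: 113·2 + 69·(-3) = 19)
  q = 1: r = 6, s = -1 − 1·2 = -3, t = 2 − 1·(-3) = 5  (check: 113·(-3) + 69·5 = 6)
  q = 3: r = 1, s = 2 − 3·(-3) = 11, t = -3 − 3·5 = -18  (check: 113·11 + 69·(-18) = 1)
The row with r = 1 (the gcd) gives the Bezout coefficients s = 11, t = -18.
Result: 113 · (11) + 69 · (-18) = 1.

gcd(113, 69) = 1; s = 11, t = -18 (check: 113·11 + 69·(-18) = 1).


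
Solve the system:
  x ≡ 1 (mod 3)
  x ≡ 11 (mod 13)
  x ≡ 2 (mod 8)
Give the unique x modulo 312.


Moduli 3, 13, 8 are pairwise coprime; by CRT there is a unique solution modulo M = 3 · 13 · 8 = 312.
Solve pairwise, accumulating the modulus:
  Start with x ≡ 1 (mod 3).
  Combine with x ≡ 11 (mod 13): since gcd(3, 13) = 1, we get a unique residue mod 39.
    Write x = 1 + 3·t and substitute into x ≡ 11 (mod 13): 3·t ≡ 11 − 1 = 10 (mod 13).
    The inverse of 3 mod 13 is 9 (since 3·9 = 27 = 2·13 + 1), so t ≡ 9·10 = 90 ≡ 12 (mod 13).
    Then x = 1 + 3·12 = 37, valid modulo lcm(3, 13) = 39: x ≡ 37 (mod 39).
  Combine with x ≡ 2 (mod 8): since gcd(39, 8) = 1, we get a unique residue mod 312.
    Write x = 37 + 39·t and substitute into x ≡ 2 (mod 8): 39·t ≡ 2 − 37 = -35 (mod 8).
    Reduce coefficients mod 8: 7·t ≡ 5 (mod 8).
    The inverse of 7 mod 8 is 7 (since 7·7 = 49 = 6·8 + 1), so t ≡ 7·5 = 35 ≡ 3 (mod 8).
    Then x = 37 + 39·3 = 154, valid modulo lcm(39, 8) = 312: x ≡ 154 (mod 312).
Verify: 154 mod 3 = 1 ✓, 154 mod 13 = 11 ✓, 154 mod 8 = 2 ✓.

x ≡ 154 (mod 312).


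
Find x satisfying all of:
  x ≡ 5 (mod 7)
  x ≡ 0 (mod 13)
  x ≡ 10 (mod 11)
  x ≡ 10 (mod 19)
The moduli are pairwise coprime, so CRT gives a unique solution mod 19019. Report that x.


Product of moduli M = 7 · 13 · 11 · 19 = 19019.
Merge one congruence at a time:
  Start: x ≡ 5 (mod 7).
  Combine with x ≡ 0 (mod 13); new modulus lcm = 91.
    Write x = 5 + 7·t and substitute into x ≡ 0 (mod 13): 7·t ≡ 0 − 5 = -5 (mod 13).
    Reduce coefficients mod 13: 7·t ≡ 8 (mod 13).
    The inverse of 7 mod 13 is 2 (since 7·2 = 14 = 1·13 + 1), so t ≡ 2·8 = 16 ≡ 3 (mod 13).
    Then x = 5 + 7·3 = 26, valid modulo lcm(7, 13) = 91: x ≡ 26 (mod 91).
  Combine with x ≡ 10 (mod 11); new modulus lcm = 1001.
    Write x = 26 + 91·t and substitute into x ≡ 10 (mod 11): 91·t ≡ 10 − 26 = -16 (mod 11).
    Reduce coefficients mod 11: 3·t ≡ 6 (mod 11).
    The inverse of 3 mod 11 is 4 (since 3·4 = 12 = 1·11 + 1), so t ≡ 4·6 = 24 ≡ 2 (mod 11).
    Then x = 26 + 91·2 = 208, valid modulo lcm(91, 11) = 1001: x ≡ 208 (mod 1001).
  Combine with x ≡ 10 (mod 19); new modulus lcm = 19019.
    Write x = 208 + 1001·t and substitute into x ≡ 10 (mod 19): 1001·t ≡ 10 − 208 = -198 (mod 19).
    Reduce coefficients mod 19: 13·t ≡ 11 (mod 19).
    The inverse of 13 mod 19 is 3 (since 13·3 = 39 = 2·19 + 1), so t ≡ 3·11 = 33 ≡ 14 (mod 19).
    Then x = 208 + 1001·14 = 14222, valid modulo lcm(1001, 19) = 19019: x ≡ 14222 (mod 19019).
Verify against each original: 14222 mod 7 = 5, 14222 mod 13 = 0, 14222 mod 11 = 10, 14222 mod 19 = 10.

x ≡ 14222 (mod 19019).


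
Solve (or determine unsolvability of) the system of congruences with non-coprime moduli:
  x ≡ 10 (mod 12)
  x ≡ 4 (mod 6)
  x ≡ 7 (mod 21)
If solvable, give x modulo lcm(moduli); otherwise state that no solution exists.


Moduli 12, 6, 21 are not pairwise coprime, so CRT works modulo lcm(m_i) when all pairwise compatibility conditions hold.
Pairwise compatibility: gcd(m_i, m_j) must divide a_i - a_j for every pair.
Merge one congruence at a time:
  Start: x ≡ 10 (mod 12).
  Combine with x ≡ 4 (mod 6): gcd(12, 6) = 6; 4 - 10 = -6, which IS divisible by 6, so compatible.
    Write x = 10 + 12·t and substitute into x ≡ 4 (mod 6): 12·t ≡ 4 − 10 = -6 (mod 6).
    Divide the congruence (and modulus) by g = 6: 2·t ≡ -1 (mod 1).
    Modulo 1 every t works; take t = 0.
    Then x = 10 + 12·0 = 10, valid modulo lcm(12, 6) = 12: x ≡ 10 (mod 12).
  Combine with x ≡ 7 (mod 21): gcd(12, 21) = 3; 7 - 10 = -3, which IS divisible by 3, so compatible.
    Write x = 10 + 12·t and substitute into x ≡ 7 (mod 21): 12·t ≡ 7 − 10 = -3 (mod 21).
    Divide the congruence (and modulus) by g = 3: 4·t ≡ -1 (mod 7).
    Reduce coefficients mod 7: 4·t ≡ 6 (mod 7).
    The inverse of 4 mod 7 is 2 (since 4·2 = 8 = 1·7 + 1), so t ≡ 2·6 = 12 ≡ 5 (mod 7).
    Then x = 10 + 12·5 = 70, valid modulo lcm(12, 21) = 84: x ≡ 70 (mod 84).
Verify: 70 mod 12 = 10, 70 mod 6 = 4, 70 mod 21 = 7.

x ≡ 70 (mod 84).


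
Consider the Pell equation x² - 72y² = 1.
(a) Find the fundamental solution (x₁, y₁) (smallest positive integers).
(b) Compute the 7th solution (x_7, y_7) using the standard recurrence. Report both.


Step 1: Find the fundamental solution (x₁, y₁) of x² - 72y² = 1.
  Expand √72 as a continued fraction. a₀ = ⌊√72⌋ = 8; iterate m_{k+1} = d_k·a_k − m_k, d_{k+1} = (72 − m_{k+1}²)/d_k, a_{k+1} = ⌊(a₀ + m_{k+1})/d_{k+1}⌋ (starting m₀ = 0, d₀ = 1), with convergents p_k = a_k·p_{k-1} + p_{k-2}, q_k = a_k·q_{k-1} + q_{k-2} (p₋₁ = 1, q₋₁ = 0):
  k = 0: a₀ = 8; p₀/q₀ = 8/1; p₀² − 72·q₀² = 64 − 72 = -8.
  k = 1: m = 8, d = 8, a = ⌊(8 + 8)/8⌋ = 2; p/q = (2·8 + 1)/(2·1 + 0) = 17/2; p² − 72·q² = 289 − 288 = 1.
  The first convergent with p² − 72·q² = 1 gives the fundamental solution (x₁, y₁) = (17, 2).
Step 2: Apply the recurrence (x_{n+1}, y_{n+1}) = (x₁x_n + 72y₁y_n, x₁y_n + y₁x_n) repeatedly.
  From (x_1, y_1) = (17, 2): x_2 = 17·17 + 72·2·2 = 577; y_2 = 17·2 + 2·17 = 68.
  From (x_2, y_2) = (577, 68): x_3 = 17·577 + 72·2·68 = 19601; y_3 = 17·68 + 2·577 = 2310.
  From (x_3, y_3) = (19601, 2310): x_4 = 17·19601 + 72·2·2310 = 665857; y_4 = 17·2310 + 2·19601 = 78472.
  From (x_4, y_4) = (665857, 78472): x_5 = 17·665857 + 72·2·78472 = 22619537; y_5 = 17·78472 + 2·665857 = 2665738.
  From (x_5, y_5) = (22619537, 2665738): x_6 = 17·22619537 + 72·2·2665738 = 768398401; y_6 = 17·2665738 + 2·22619537 = 90556620.
  From (x_6, y_6) = (768398401, 90556620): x_7 = 17·768398401 + 72·2·90556620 = 26102926097; y_7 = 17·90556620 + 2·768398401 = 3076259342.
Step 3: Verify x_7² - 72·y_7² = 681362750825443653409 - 681362750825443653408 = 1 (should be 1). ✓

(x_1, y_1) = (17, 2); (x_7, y_7) = (26102926097, 3076259342).


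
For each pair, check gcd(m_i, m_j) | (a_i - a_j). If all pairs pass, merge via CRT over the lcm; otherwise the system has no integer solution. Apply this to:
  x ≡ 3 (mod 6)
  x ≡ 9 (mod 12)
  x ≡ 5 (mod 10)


Moduli 6, 12, 10 are not pairwise coprime, so CRT works modulo lcm(m_i) when all pairwise compatibility conditions hold.
Pairwise compatibility: gcd(m_i, m_j) must divide a_i - a_j for every pair.
Merge one congruence at a time:
  Start: x ≡ 3 (mod 6).
  Combine with x ≡ 9 (mod 12): gcd(6, 12) = 6; 9 - 3 = 6, which IS divisible by 6, so compatible.
    Write x = 3 + 6·t and substitute into x ≡ 9 (mod 12): 6·t ≡ 9 − 3 = 6 (mod 12).
    Divide the congruence (and modulus) by g = 6: 1·t ≡ 1 (mod 2).
    So t ≡ 1 (mod 2).
    Then x = 3 + 6·1 = 9, valid modulo lcm(6, 12) = 12: x ≡ 9 (mod 12).
  Combine with x ≡ 5 (mod 10): gcd(12, 10) = 2; 5 - 9 = -4, which IS divisible by 2, so compatible.
    Write x = 9 + 12·t and substitute into x ≡ 5 (mod 10): 12·t ≡ 5 − 9 = -4 (mod 10).
    Divide the congruence (and modulus) by g = 2: 6·t ≡ -2 (mod 5).
    Reduce coefficients mod 5: 1·t ≡ 3 (mod 5).
    So t ≡ 3 (mod 5).
    Then x = 9 + 12·3 = 45, valid modulo lcm(12, 10) = 60: x ≡ 45 (mod 60).
Verify: 45 mod 6 = 3, 45 mod 12 = 9, 45 mod 10 = 5.

x ≡ 45 (mod 60).


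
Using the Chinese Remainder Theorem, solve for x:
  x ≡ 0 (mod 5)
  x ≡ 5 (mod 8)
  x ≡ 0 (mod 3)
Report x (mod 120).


Moduli 5, 8, 3 are pairwise coprime; by CRT there is a unique solution modulo M = 5 · 8 · 3 = 120.
Solve pairwise, accumulating the modulus:
  Start with x ≡ 0 (mod 5).
  Combine with x ≡ 5 (mod 8): since gcd(5, 8) = 1, we get a unique residue mod 40.
    Write x = 0 + 5·t and substitute into x ≡ 5 (mod 8): 5·t ≡ 5 − 0 = 5 (mod 8).
    The inverse of 5 mod 8 is 5 (since 5·5 = 25 = 3·8 + 1), so t ≡ 5·5 = 25 ≡ 1 (mod 8).
    Then x = 0 + 5·1 = 5, valid modulo lcm(5, 8) = 40: x ≡ 5 (mod 40).
  Combine with x ≡ 0 (mod 3): since gcd(40, 3) = 1, we get a unique residue mod 120.
    Write x = 5 + 40·t and substitute into x ≡ 0 (mod 3): 40·t ≡ 0 − 5 = -5 (mod 3).
    Reduce coefficients mod 3: 1·t ≡ 1 (mod 3).
    So t ≡ 1 (mod 3).
    Then x = 5 + 40·1 = 45, valid modulo lcm(40, 3) = 120: x ≡ 45 (mod 120).
Verify: 45 mod 5 = 0 ✓, 45 mod 8 = 5 ✓, 45 mod 3 = 0 ✓.

x ≡ 45 (mod 120).


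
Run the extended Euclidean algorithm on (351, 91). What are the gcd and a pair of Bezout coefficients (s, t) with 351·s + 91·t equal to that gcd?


Euclidean algorithm on (351, 91) — divide until remainder is 0:
  351 = 3 · 91 + 78
  91 = 1 · 78 + 13
  78 = 6 · 13 + 0
gcd(351, 91) = 13.
Track Bezout coefficients alongside the remainders: start with r₀ = 351 = a·1 + b·0 (s = 1, t = 0) and r₁ = 91 = a·0 + b·1 (s = 0, t = 1); each new remainder r_{k+1} = r_{k-1} − q_k·r_k inherits s_{k+1} = s_{k-1} − q_k·s_k, t_{k+1} = t_{k-1} − q_k·t_k, so r_k = a·s_k + b·t_k at every step:
  q = 3: r = 78, s = 1 − 3·0 = 1, t = 0 − 3·1 = -3  (check: 351·1 + 91·(-3) = 78)
  q = 1: r = 13, s = 0 − 1·1 = -1, t = 1 − 1·(-3) = 4  (check: 351·(-1) + 91·4 = 13)
The row with r = 13 (the gcd) gives the Bezout coefficients s = -1, t = 4.
Result: 351 · (-1) + 91 · (4) = 13.

gcd(351, 91) = 13; s = -1, t = 4 (check: 351·(-1) + 91·4 = 13).


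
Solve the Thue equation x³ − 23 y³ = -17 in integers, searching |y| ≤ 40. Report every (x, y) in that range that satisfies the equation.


The equation is x³ - 23y³ = -17. For fixed y, x³ = 23·y³ − 17, so a solution requires the RHS to be a perfect cube.
Strategy: iterate y from -40 to 40, compute RHS = 23·y³ − 17, and check whether it is a (positive or negative) perfect cube.
Check small values of y:
  y = 0: RHS = -17 is not a perfect cube.
  y = 1: RHS = 6 is not a perfect cube.
  y = -1: RHS = -40 is not a perfect cube.
  y = 2: RHS = 167 is not a perfect cube.
  y = -2: RHS = -201 is not a perfect cube.
  y = 3: RHS = 604 is not a perfect cube.
  y = -3: RHS = -638 is not a perfect cube.
Continuing the search up to |y| = 40 finds no solutions either.
No (x, y) in the scanned range satisfies the equation.

No integer solutions with |y| ≤ 40.


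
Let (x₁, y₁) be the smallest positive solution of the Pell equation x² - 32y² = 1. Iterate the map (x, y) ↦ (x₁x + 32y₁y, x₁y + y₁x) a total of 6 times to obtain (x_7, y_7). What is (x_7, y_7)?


Step 1: Find the fundamental solution (x₁, y₁) of x² - 32y² = 1.
  Expand √32 as a continued fraction. a₀ = ⌊√32⌋ = 5; iterate m_{k+1} = d_k·a_k − m_k, d_{k+1} = (32 − m_{k+1}²)/d_k, a_{k+1} = ⌊(a₀ + m_{k+1})/d_{k+1}⌋ (starting m₀ = 0, d₀ = 1), with convergents p_k = a_k·p_{k-1} + p_{k-2}, q_k = a_k·q_{k-1} + q_{k-2} (p₋₁ = 1, q₋₁ = 0):
  k = 0: a₀ = 5; p₀/q₀ = 5/1; p₀² − 32·q₀² = 25 − 32 = -7.
  k = 1: m = 5, d = 7, a = ⌊(5 + 5)/7⌋ = 1; p/q = (1·5 + 1)/(1·1 + 0) = 6/1; p² − 32·q² = 36 − 32 = 4.
  k = 2: m = 2, d = 4, a = ⌊(5 + 2)/4⌋ = 1; p/q = (1·6 + 5)/(1·1 + 1) = 11/2; p² − 32·q² = 121 − 128 = -7.
  k = 3: m = 2, d = 7, a = ⌊(5 + 2)/7⌋ = 1; p/q = (1·11 + 6)/(1·2 + 1) = 17/3; p² − 32·q² = 289 − 288 = 1.
  The first convergent with p² − 32·q² = 1 gives the fundamental solution (x₁, y₁) = (17, 3).
Step 2: Apply the recurrence (x_{n+1}, y_{n+1}) = (x₁x_n + 32y₁y_n, x₁y_n + y₁x_n) repeatedly.
  From (x_1, y_1) = (17, 3): x_2 = 17·17 + 32·3·3 = 577; y_2 = 17·3 + 3·17 = 102.
  From (x_2, y_2) = (577, 102): x_3 = 17·577 + 32·3·102 = 19601; y_3 = 17·102 + 3·577 = 3465.
  From (x_3, y_3) = (19601, 3465): x_4 = 17·19601 + 32·3·3465 = 665857; y_4 = 17·3465 + 3·19601 = 117708.
  From (x_4, y_4) = (665857, 117708): x_5 = 17·665857 + 32·3·117708 = 22619537; y_5 = 17·117708 + 3·665857 = 3998607.
  From (x_5, y_5) = (22619537, 3998607): x_6 = 17·22619537 + 32·3·3998607 = 768398401; y_6 = 17·3998607 + 3·22619537 = 135834930.
  From (x_6, y_6) = (768398401, 135834930): x_7 = 17·768398401 + 32·3·135834930 = 26102926097; y_7 = 17·135834930 + 3·768398401 = 4614389013.
Step 3: Verify x_7² - 32·y_7² = 681362750825443653409 - 681362750825443653408 = 1 (should be 1). ✓

(x_1, y_1) = (17, 3); (x_7, y_7) = (26102926097, 4614389013).


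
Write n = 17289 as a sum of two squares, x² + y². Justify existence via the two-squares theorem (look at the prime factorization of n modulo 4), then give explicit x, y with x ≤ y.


Step 1: Factor n = 17289 = 3^2 · 17 · 113.
Step 2: Check the mod-4 condition on each prime factor: 3 ≡ 3 (mod 4), exponent 2 (must be even); 17 ≡ 1 (mod 4), exponent 1; 113 ≡ 1 (mod 4), exponent 1.
All primes ≡ 3 (mod 4) appear to even exponent (or don't appear), so by the two-squares theorem n IS expressible as a sum of two squares.
Step 3: Build a representation. Group n = k² · m with k = 3 and m = 17 · 113 = 1921 (a product of primes ≡ 1 (mod 4)); a representation of m scales to one of n via (k·x)² + (k·y)² = k²(x² + y²). Each prime p ≡ 1 (mod 4) is itself a sum of two squares; find a² by testing p − a² for a perfect square:
  17: 17 − 1² = 16 = 4² ⇒ 17 = 1² + 4².
  113: 113 − 1² = 112, 113 − 2² = 109, 113 − 3² = 104, 113 − 4² = 97, 113 − 5² = 88, 113 − 6² = 77, 113 − 7² = 64 = 8² ⇒ 113 = 7² + 8².
  Combine using the Brahmagupta–Fibonacci identity (a² + b²)(c² + d²) = (ac − bd)² + (ad + bc)² = (ac + bd)² + (ad − bc)²:
  17 · 113 = 1921: from (1² + 4²)(7² + 8²), take (1·7 − 4·8, 1·8 + 4·7) = (7 − 32, 8 + 28) = (-25, 36); dropping signs (only squares matter) gives (25, 36); check 25² + 36² = 625 + 1296 = 1921 ✓.
  Scale by k = 3: (3·25, 3·36) = (75, 108).
Step 4: Order so x ≤ y and verify: 75² + 108² = 5625 + 11664 = 17289 = n. ✓

n = 17289 = 75² + 108² (one valid representation with x ≤ y).


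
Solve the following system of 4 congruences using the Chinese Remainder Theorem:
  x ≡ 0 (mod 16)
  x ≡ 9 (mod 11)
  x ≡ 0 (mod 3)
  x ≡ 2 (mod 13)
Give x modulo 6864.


Product of moduli M = 16 · 11 · 3 · 13 = 6864.
Merge one congruence at a time:
  Start: x ≡ 0 (mod 16).
  Combine with x ≡ 9 (mod 11); new modulus lcm = 176.
    Write x = 0 + 16·t and substitute into x ≡ 9 (mod 11): 16·t ≡ 9 − 0 = 9 (mod 11).
    Reduce coefficients mod 11: 5·t ≡ 9 (mod 11).
    The inverse of 5 mod 11 is 9 (since 5·9 = 45 = 4·11 + 1), so t ≡ 9·9 = 81 ≡ 4 (mod 11).
    Then x = 0 + 16·4 = 64, valid modulo lcm(16, 11) = 176: x ≡ 64 (mod 176).
  Combine with x ≡ 0 (mod 3); new modulus lcm = 528.
    Write x = 64 + 176·t and substitute into x ≡ 0 (mod 3): 176·t ≡ 0 − 64 = -64 (mod 3).
    Reduce coefficients mod 3: 2·t ≡ 2 (mod 3).
    The inverse of 2 mod 3 is 2 (since 2·2 = 4 = 1·3 + 1), so t ≡ 2·2 = 4 ≡ 1 (mod 3).
    Then x = 64 + 176·1 = 240, valid modulo lcm(176, 3) = 528: x ≡ 240 (mod 528).
  Combine with x ≡ 2 (mod 13); new modulus lcm = 6864.
    Write x = 240 + 528·t and substitute into x ≡ 2 (mod 13): 528·t ≡ 2 − 240 = -238 (mod 13).
    Reduce coefficients mod 13: 8·t ≡ 9 (mod 13).
    The inverse of 8 mod 13 is 5 (since 8·5 = 40 = 3·13 + 1), so t ≡ 5·9 = 45 ≡ 6 (mod 13).
    Then x = 240 + 528·6 = 3408, valid modulo lcm(528, 13) = 6864: x ≡ 3408 (mod 6864).
Verify against each original: 3408 mod 16 = 0, 3408 mod 11 = 9, 3408 mod 3 = 0, 3408 mod 13 = 2.

x ≡ 3408 (mod 6864).


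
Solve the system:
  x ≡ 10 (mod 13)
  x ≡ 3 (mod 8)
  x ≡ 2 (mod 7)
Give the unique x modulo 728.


Moduli 13, 8, 7 are pairwise coprime; by CRT there is a unique solution modulo M = 13 · 8 · 7 = 728.
Solve pairwise, accumulating the modulus:
  Start with x ≡ 10 (mod 13).
  Combine with x ≡ 3 (mod 8): since gcd(13, 8) = 1, we get a unique residue mod 104.
    Write x = 10 + 13·t and substitute into x ≡ 3 (mod 8): 13·t ≡ 3 − 10 = -7 (mod 8).
    Reduce coefficients mod 8: 5·t ≡ 1 (mod 8).
    The inverse of 5 mod 8 is 5 (since 5·5 = 25 = 3·8 + 1), so t ≡ 5·1 = 5 ≡ 5 (mod 8).
    Then x = 10 + 13·5 = 75, valid modulo lcm(13, 8) = 104: x ≡ 75 (mod 104).
  Combine with x ≡ 2 (mod 7): since gcd(104, 7) = 1, we get a unique residue mod 728.
    Write x = 75 + 104·t and substitute into x ≡ 2 (mod 7): 104·t ≡ 2 − 75 = -73 (mod 7).
    Reduce coefficients mod 7: 6·t ≡ 4 (mod 7).
    The inverse of 6 mod 7 is 6 (since 6·6 = 36 = 5·7 + 1), so t ≡ 6·4 = 24 ≡ 3 (mod 7).
    Then x = 75 + 104·3 = 387, valid modulo lcm(104, 7) = 728: x ≡ 387 (mod 728).
Verify: 387 mod 13 = 10 ✓, 387 mod 8 = 3 ✓, 387 mod 7 = 2 ✓.

x ≡ 387 (mod 728).


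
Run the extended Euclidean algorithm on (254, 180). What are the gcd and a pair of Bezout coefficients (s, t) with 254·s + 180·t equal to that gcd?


Euclidean algorithm on (254, 180) — divide until remainder is 0:
  254 = 1 · 180 + 74
  180 = 2 · 74 + 32
  74 = 2 · 32 + 10
  32 = 3 · 10 + 2
  10 = 5 · 2 + 0
gcd(254, 180) = 2.
Track Bezout coefficients alongside the remainders: start with r₀ = 254 = a·1 + b·0 (s = 1, t = 0) and r₁ = 180 = a·0 + b·1 (s = 0, t = 1); each new remainder r_{k+1} = r_{k-1} − q_k·r_k inherits s_{k+1} = s_{k-1} − q_k·s_k, t_{k+1} = t_{k-1} − q_k·t_k, so r_k = a·s_k + b·t_k at every step:
  q = 1: r = 74, s = 1 − 1·0 = 1, t = 0 − 1·1 = -1  (check: 254·1 + 180·(-1) = 74)
  q = 2: r = 32, s = 0 − 2·1 = -2, t = 1 − 2·(-1) = 3  (check: 254·(-2) + 180·3 = 32)
  q = 2: r = 10, s = 1 − 2·(-2) = 5, t = -1 − 2·3 = -7  (check: 254·5 + 180·(-7) = 10)
  q = 3: r = 2, s = -2 − 3·5 = -17, t = 3 − 3·(-7) = 24  (check: 254·(-17) + 180·24 = 2)
The row with r = 2 (the gcd) gives the Bezout coefficients s = -17, t = 24.
Result: 254 · (-17) + 180 · (24) = 2.

gcd(254, 180) = 2; s = -17, t = 24 (check: 254·(-17) + 180·24 = 2).


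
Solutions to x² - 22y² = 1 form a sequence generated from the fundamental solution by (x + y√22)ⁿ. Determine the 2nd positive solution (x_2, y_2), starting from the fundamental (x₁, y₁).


Step 1: Find the fundamental solution (x₁, y₁) of x² - 22y² = 1.
  Expand √22 as a continued fraction. a₀ = ⌊√22⌋ = 4; iterate m_{k+1} = d_k·a_k − m_k, d_{k+1} = (22 − m_{k+1}²)/d_k, a_{k+1} = ⌊(a₀ + m_{k+1})/d_{k+1}⌋ (starting m₀ = 0, d₀ = 1), with convergents p_k = a_k·p_{k-1} + p_{k-2}, q_k = a_k·q_{k-1} + q_{k-2} (p₋₁ = 1, q₋₁ = 0):
  k = 0: a₀ = 4; p₀/q₀ = 4/1; p₀² − 22·q₀² = 16 − 22 = -6.
  k = 1: m = 4, d = 6, a = ⌊(4 + 4)/6⌋ = 1; p/q = (1·4 + 1)/(1·1 + 0) = 5/1; p² − 22·q² = 25 − 22 = 3.
  k = 2: m = 2, d = 3, a = ⌊(4 + 2)/3⌋ = 2; p/q = (2·5 + 4)/(2·1 + 1) = 14/3; p² − 22·q² = 196 − 198 = -2.
  k = 3: m = 4, d = 2, a = ⌊(4 + 4)/2⌋ = 4; p/q = (4·14 + 5)/(4·3 + 1) = 61/13; p² − 22·q² = 3721 − 3718 = 3.
  k = 4: m = 4, d = 3, a = ⌊(4 + 4)/3⌋ = 2; p/q = (2·61 + 14)/(2·13 + 3) = 136/29; p² − 22·q² = 18496 − 18502 = -6.
  k = 5: m = 2, d = 6, a = ⌊(4 + 2)/6⌋ = 1; p/q = (1·136 + 61)/(1·29 + 13) = 197/42; p² − 22·q² = 38809 − 38808 = 1.
  The first convergent with p² − 22·q² = 1 gives the fundamental solution (x₁, y₁) = (197, 42).
Step 2: Apply the recurrence (x_{n+1}, y_{n+1}) = (x₁x_n + 22y₁y_n, x₁y_n + y₁x_n) repeatedly.
  From (x_1, y_1) = (197, 42): x_2 = 197·197 + 22·42·42 = 77617; y_2 = 197·42 + 42·197 = 16548.
Step 3: Verify x_2² - 22·y_2² = 6024398689 - 6024398688 = 1 (should be 1). ✓

(x_1, y_1) = (197, 42); (x_2, y_2) = (77617, 16548).


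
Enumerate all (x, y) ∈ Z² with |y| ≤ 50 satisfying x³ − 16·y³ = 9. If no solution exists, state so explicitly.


The equation is x³ - 16y³ = 9. For fixed y, x³ = 16·y³ + 9, so a solution requires the RHS to be a perfect cube.
Strategy: iterate y from -50 to 50, compute RHS = 16·y³ + 9, and check whether it is a (positive or negative) perfect cube.
Check small values of y:
  y = 0: RHS = 9 is not a perfect cube.
  y = 1: RHS = 25 is not a perfect cube.
  y = -1: RHS = -7 is not a perfect cube.
  y = 2: RHS = 137 is not a perfect cube.
  y = -2: RHS = -119 is not a perfect cube.
  y = 3: RHS = 441 is not a perfect cube.
  y = -3: RHS = -423 is not a perfect cube.
Continuing the search up to |y| = 50 finds no solutions either.
No (x, y) in the scanned range satisfies the equation.

No integer solutions with |y| ≤ 50.


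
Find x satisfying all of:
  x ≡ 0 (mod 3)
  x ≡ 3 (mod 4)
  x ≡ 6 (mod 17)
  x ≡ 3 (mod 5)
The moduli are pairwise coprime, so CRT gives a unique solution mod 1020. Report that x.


Product of moduli M = 3 · 4 · 17 · 5 = 1020.
Merge one congruence at a time:
  Start: x ≡ 0 (mod 3).
  Combine with x ≡ 3 (mod 4); new modulus lcm = 12.
    Write x = 0 + 3·t and substitute into x ≡ 3 (mod 4): 3·t ≡ 3 − 0 = 3 (mod 4).
    The inverse of 3 mod 4 is 3 (since 3·3 = 9 = 2·4 + 1), so t ≡ 3·3 = 9 ≡ 1 (mod 4).
    Then x = 0 + 3·1 = 3, valid modulo lcm(3, 4) = 12: x ≡ 3 (mod 12).
  Combine with x ≡ 6 (mod 17); new modulus lcm = 204.
    Write x = 3 + 12·t and substitute into x ≡ 6 (mod 17): 12·t ≡ 6 − 3 = 3 (mod 17).
    The inverse of 12 mod 17 is 10 (since 12·10 = 120 = 7·17 + 1), so t ≡ 10·3 = 30 ≡ 13 (mod 17).
    Then x = 3 + 12·13 = 159, valid modulo lcm(12, 17) = 204: x ≡ 159 (mod 204).
  Combine with x ≡ 3 (mod 5); new modulus lcm = 1020.
    Write x = 159 + 204·t and substitute into x ≡ 3 (mod 5): 204·t ≡ 3 − 159 = -156 (mod 5).
    Reduce coefficients mod 5: 4·t ≡ 4 (mod 5).
    The inverse of 4 mod 5 is 4 (since 4·4 = 16 = 3·5 + 1), so t ≡ 4·4 = 16 ≡ 1 (mod 5).
    Then x = 159 + 204·1 = 363, valid modulo lcm(204, 5) = 1020: x ≡ 363 (mod 1020).
Verify against each original: 363 mod 3 = 0, 363 mod 4 = 3, 363 mod 17 = 6, 363 mod 5 = 3.

x ≡ 363 (mod 1020).


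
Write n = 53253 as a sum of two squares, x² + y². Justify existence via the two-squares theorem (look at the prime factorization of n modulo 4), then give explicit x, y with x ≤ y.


Step 1: Factor n = 53253 = 3^2 · 61 · 97.
Step 2: Check the mod-4 condition on each prime factor: 3 ≡ 3 (mod 4), exponent 2 (must be even); 61 ≡ 1 (mod 4), exponent 1; 97 ≡ 1 (mod 4), exponent 1.
All primes ≡ 3 (mod 4) appear to even exponent (or don't appear), so by the two-squares theorem n IS expressible as a sum of two squares.
Step 3: Build a representation. Group n = k² · m with k = 3 and m = 61 · 97 = 5917 (a product of primes ≡ 1 (mod 4)); a representation of m scales to one of n via (k·x)² + (k·y)² = k²(x² + y²). Each prime p ≡ 1 (mod 4) is itself a sum of two squares; find a² by testing p − a² for a perfect square:
  61: 61 − 1² = 60, 61 − 2² = 57, 61 − 3² = 52, 61 − 4² = 45, 61 − 5² = 36 = 6² ⇒ 61 = 5² + 6².
  97: 97 − 1² = 96, 97 − 2² = 93, 97 − 3² = 88, 97 − 4² = 81 = 9² ⇒ 97 = 4² + 9².
  Combine using the Brahmagupta–Fibonacci identity (a² + b²)(c² + d²) = (ac − bd)² + (ad + bc)² = (ac + bd)² + (ad − bc)²:
  61 · 97 = 5917: from (5² + 6²)(4² + 9²), take (5·4 − 6·9, 5·9 + 6·4) = (20 − 54, 45 + 24) = (-34, 69); dropping signs (only squares matter) gives (34, 69); check 34² + 69² = 1156 + 4761 = 5917 ✓.
  Scale by k = 3: (3·34, 3·69) = (102, 207).
Step 4: Order so x ≤ y and verify: 102² + 207² = 10404 + 42849 = 53253 = n. ✓

n = 53253 = 102² + 207² (one valid representation with x ≤ y).


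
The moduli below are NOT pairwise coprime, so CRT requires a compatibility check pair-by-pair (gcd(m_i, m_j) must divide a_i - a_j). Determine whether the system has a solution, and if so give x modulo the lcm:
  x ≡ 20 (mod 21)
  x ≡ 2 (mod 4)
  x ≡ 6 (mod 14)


Moduli 21, 4, 14 are not pairwise coprime, so CRT works modulo lcm(m_i) when all pairwise compatibility conditions hold.
Pairwise compatibility: gcd(m_i, m_j) must divide a_i - a_j for every pair.
Merge one congruence at a time:
  Start: x ≡ 20 (mod 21).
  Combine with x ≡ 2 (mod 4): gcd(21, 4) = 1; 2 - 20 = -18, which IS divisible by 1, so compatible.
    Write x = 20 + 21·t and substitute into x ≡ 2 (mod 4): 21·t ≡ 2 − 20 = -18 (mod 4).
    Reduce coefficients mod 4: 1·t ≡ 2 (mod 4).
    So t ≡ 2 (mod 4).
    Then x = 20 + 21·2 = 62, valid modulo lcm(21, 4) = 84: x ≡ 62 (mod 84).
  Combine with x ≡ 6 (mod 14): gcd(84, 14) = 14; 6 - 62 = -56, which IS divisible by 14, so compatible.
    Write x = 62 + 84·t and substitute into x ≡ 6 (mod 14): 84·t ≡ 6 − 62 = -56 (mod 14).
    Divide the congruence (and modulus) by g = 14: 6·t ≡ -4 (mod 1).
    Modulo 1 every t works; take t = 0.
    Then x = 62 + 84·0 = 62, valid modulo lcm(84, 14) = 84: x ≡ 62 (mod 84).
Verify: 62 mod 21 = 20, 62 mod 4 = 2, 62 mod 14 = 6.

x ≡ 62 (mod 84).


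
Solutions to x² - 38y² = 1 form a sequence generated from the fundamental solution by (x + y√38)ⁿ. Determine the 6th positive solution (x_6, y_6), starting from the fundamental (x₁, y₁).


Step 1: Find the fundamental solution (x₁, y₁) of x² - 38y² = 1.
  Expand √38 as a continued fraction. a₀ = ⌊√38⌋ = 6; iterate m_{k+1} = d_k·a_k − m_k, d_{k+1} = (38 − m_{k+1}²)/d_k, a_{k+1} = ⌊(a₀ + m_{k+1})/d_{k+1}⌋ (starting m₀ = 0, d₀ = 1), with convergents p_k = a_k·p_{k-1} + p_{k-2}, q_k = a_k·q_{k-1} + q_{k-2} (p₋₁ = 1, q₋₁ = 0):
  k = 0: a₀ = 6; p₀/q₀ = 6/1; p₀² − 38·q₀² = 36 − 38 = -2.
  k = 1: m = 6, d = 2, a = ⌊(6 + 6)/2⌋ = 6; p/q = (6·6 + 1)/(6·1 + 0) = 37/6; p² − 38·q² = 1369 − 1368 = 1.
  The first convergent with p² − 38·q² = 1 gives the fundamental solution (x₁, y₁) = (37, 6).
Step 2: Apply the recurrence (x_{n+1}, y_{n+1}) = (x₁x_n + 38y₁y_n, x₁y_n + y₁x_n) repeatedly.
  From (x_1, y_1) = (37, 6): x_2 = 37·37 + 38·6·6 = 2737; y_2 = 37·6 + 6·37 = 444.
  From (x_2, y_2) = (2737, 444): x_3 = 37·2737 + 38·6·444 = 202501; y_3 = 37·444 + 6·2737 = 32850.
  From (x_3, y_3) = (202501, 32850): x_4 = 37·202501 + 38·6·32850 = 14982337; y_4 = 37·32850 + 6·202501 = 2430456.
  From (x_4, y_4) = (14982337, 2430456): x_5 = 37·14982337 + 38·6·2430456 = 1108490437; y_5 = 37·2430456 + 6·14982337 = 179820894.
  From (x_5, y_5) = (1108490437, 179820894): x_6 = 37·1108490437 + 38·6·179820894 = 82013310001; y_6 = 37·179820894 + 6·1108490437 = 13304315700.
Step 3: Verify x_6² - 38·y_6² = 6726183017320126620001 - 6726183017320126620000 = 1 (should be 1). ✓

(x_1, y_1) = (37, 6); (x_6, y_6) = (82013310001, 13304315700).


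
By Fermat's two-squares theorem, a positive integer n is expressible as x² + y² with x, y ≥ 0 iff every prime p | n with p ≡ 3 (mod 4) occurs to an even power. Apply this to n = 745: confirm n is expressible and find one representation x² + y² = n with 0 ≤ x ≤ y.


Step 1: Factor n = 745 = 5 · 149.
Step 2: Check the mod-4 condition on each prime factor: 5 ≡ 1 (mod 4), exponent 1; 149 ≡ 1 (mod 4), exponent 1.
All primes ≡ 3 (mod 4) appear to even exponent (or don't appear), so by the two-squares theorem n IS expressible as a sum of two squares.
Step 3: Build a representation. Here n = 5 · 149 is a product of primes ≡ 1 (mod 4). Each prime p ≡ 1 (mod 4) is itself a sum of two squares; find a² by testing p − a² for a perfect square:
  5: 5 − 1² = 4 = 2² ⇒ 5 = 1² + 2².
  149: 149 − 1² = 148, 149 − 2² = 145, 149 − 3² = 140, 149 − 4² = 133, 149 − 5² = 124, 149 − 6² = 113, 149 − 7² = 100 = 10² ⇒ 149 = 7² + 10².
  Combine using the Brahmagupta–Fibonacci identity (a² + b²)(c² + d²) = (ac − bd)² + (ad + bc)² = (ac + bd)² + (ad − bc)²:
  5 · 149 = 745: from (1² + 2²)(7² + 10²), take (1·7 − 2·10, 1·10 + 2·7) = (7 − 20, 10 + 14) = (-13, 24); dropping signs (only squares matter) gives (13, 24); check 13² + 24² = 169 + 576 = 745 ✓.
Step 4: Order so x ≤ y and verify: 13² + 24² = 169 + 576 = 745 = n. ✓

n = 745 = 13² + 24² (one valid representation with x ≤ y).


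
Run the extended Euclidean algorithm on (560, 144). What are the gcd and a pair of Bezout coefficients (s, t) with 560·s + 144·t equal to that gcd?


Euclidean algorithm on (560, 144) — divide until remainder is 0:
  560 = 3 · 144 + 128
  144 = 1 · 128 + 16
  128 = 8 · 16 + 0
gcd(560, 144) = 16.
Track Bezout coefficients alongside the remainders: start with r₀ = 560 = a·1 + b·0 (s = 1, t = 0) and r₁ = 144 = a·0 + b·1 (s = 0, t = 1); each new remainder r_{k+1} = r_{k-1} − q_k·r_k inherits s_{k+1} = s_{k-1} − q_k·s_k, t_{k+1} = t_{k-1} − q_k·t_k, so r_k = a·s_k + b·t_k at every step:
  q = 3: r = 128, s = 1 − 3·0 = 1, t = 0 − 3·1 = -3  (check: 560·1 + 144·(-3) = 128)
  q = 1: r = 16, s = 0 − 1·1 = -1, t = 1 − 1·(-3) = 4  (check: 560·(-1) + 144·4 = 16)
The row with r = 16 (the gcd) gives the Bezout coefficients s = -1, t = 4.
Result: 560 · (-1) + 144 · (4) = 16.

gcd(560, 144) = 16; s = -1, t = 4 (check: 560·(-1) + 144·4 = 16).


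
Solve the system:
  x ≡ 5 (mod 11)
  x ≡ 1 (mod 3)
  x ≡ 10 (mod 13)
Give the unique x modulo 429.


Moduli 11, 3, 13 are pairwise coprime; by CRT there is a unique solution modulo M = 11 · 3 · 13 = 429.
Solve pairwise, accumulating the modulus:
  Start with x ≡ 5 (mod 11).
  Combine with x ≡ 1 (mod 3): since gcd(11, 3) = 1, we get a unique residue mod 33.
    Write x = 5 + 11·t and substitute into x ≡ 1 (mod 3): 11·t ≡ 1 − 5 = -4 (mod 3).
    Reduce coefficients mod 3: 2·t ≡ 2 (mod 3).
    The inverse of 2 mod 3 is 2 (since 2·2 = 4 = 1·3 + 1), so t ≡ 2·2 = 4 ≡ 1 (mod 3).
    Then x = 5 + 11·1 = 16, valid modulo lcm(11, 3) = 33: x ≡ 16 (mod 33).
  Combine with x ≡ 10 (mod 13): since gcd(33, 13) = 1, we get a unique residue mod 429.
    Write x = 16 + 33·t and substitute into x ≡ 10 (mod 13): 33·t ≡ 10 − 16 = -6 (mod 13).
    Reduce coefficients mod 13: 7·t ≡ 7 (mod 13).
    The inverse of 7 mod 13 is 2 (since 7·2 = 14 = 1·13 + 1), so t ≡ 2·7 = 14 ≡ 1 (mod 13).
    Then x = 16 + 33·1 = 49, valid modulo lcm(33, 13) = 429: x ≡ 49 (mod 429).
Verify: 49 mod 11 = 5 ✓, 49 mod 3 = 1 ✓, 49 mod 13 = 10 ✓.

x ≡ 49 (mod 429).


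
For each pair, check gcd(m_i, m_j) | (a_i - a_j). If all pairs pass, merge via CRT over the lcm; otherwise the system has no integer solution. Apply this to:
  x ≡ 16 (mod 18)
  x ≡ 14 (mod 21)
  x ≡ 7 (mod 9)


Moduli 18, 21, 9 are not pairwise coprime, so CRT works modulo lcm(m_i) when all pairwise compatibility conditions hold.
Pairwise compatibility: gcd(m_i, m_j) must divide a_i - a_j for every pair.
Merge one congruence at a time:
  Start: x ≡ 16 (mod 18).
  Combine with x ≡ 14 (mod 21): gcd(18, 21) = 3, and 14 - 16 = -2 is NOT divisible by 3.
    ⇒ system is inconsistent (no integer solution).

No solution (the system is inconsistent).


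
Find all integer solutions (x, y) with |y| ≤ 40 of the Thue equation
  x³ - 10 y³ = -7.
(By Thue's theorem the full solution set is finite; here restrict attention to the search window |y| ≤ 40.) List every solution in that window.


The equation is x³ - 10y³ = -7. For fixed y, x³ = 10·y³ − 7, so a solution requires the RHS to be a perfect cube.
Strategy: iterate y from -40 to 40, compute RHS = 10·y³ − 7, and check whether it is a (positive or negative) perfect cube.
Check small values of y:
  y = 0: RHS = -7 is not a perfect cube.
  y = 1: RHS = 3 is not a perfect cube.
  y = -1: RHS = -17 is not a perfect cube.
  y = 2: RHS = 73 is not a perfect cube.
  y = -2: RHS = -87 is not a perfect cube.
  y = 3: RHS = 263 is not a perfect cube.
  y = -3: RHS = -277 is not a perfect cube.
Continuing the search up to |y| = 40 finds no solutions either.
No (x, y) in the scanned range satisfies the equation.

No integer solutions with |y| ≤ 40.


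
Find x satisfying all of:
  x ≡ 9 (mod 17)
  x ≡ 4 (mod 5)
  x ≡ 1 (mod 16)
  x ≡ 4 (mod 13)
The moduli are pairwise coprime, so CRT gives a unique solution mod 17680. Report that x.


Product of moduli M = 17 · 5 · 16 · 13 = 17680.
Merge one congruence at a time:
  Start: x ≡ 9 (mod 17).
  Combine with x ≡ 4 (mod 5); new modulus lcm = 85.
    Write x = 9 + 17·t and substitute into x ≡ 4 (mod 5): 17·t ≡ 4 − 9 = -5 (mod 5).
    Reduce coefficients mod 5: 2·t ≡ 0 (mod 5).
    The inverse of 2 mod 5 is 3 (since 2·3 = 6 = 1·5 + 1), so t ≡ 3·0 = 0 ≡ 0 (mod 5).
    Then x = 9 + 17·0 = 9, valid modulo lcm(17, 5) = 85: x ≡ 9 (mod 85).
  Combine with x ≡ 1 (mod 16); new modulus lcm = 1360.
    Write x = 9 + 85·t and substitute into x ≡ 1 (mod 16): 85·t ≡ 1 − 9 = -8 (mod 16).
    Reduce coefficients mod 16: 5·t ≡ 8 (mod 16).
    The inverse of 5 mod 16 is 13 (since 5·13 = 65 = 4·16 + 1), so t ≡ 13·8 = 104 ≡ 8 (mod 16).
    Then x = 9 + 85·8 = 689, valid modulo lcm(85, 16) = 1360: x ≡ 689 (mod 1360).
  Combine with x ≡ 4 (mod 13); new modulus lcm = 17680.
    Write x = 689 + 1360·t and substitute into x ≡ 4 (mod 13): 1360·t ≡ 4 − 689 = -685 (mod 13).
    Reduce coefficients mod 13: 8·t ≡ 4 (mod 13).
    The inverse of 8 mod 13 is 5 (since 8·5 = 40 = 3·13 + 1), so t ≡ 5·4 = 20 ≡ 7 (mod 13).
    Then x = 689 + 1360·7 = 10209, valid modulo lcm(1360, 13) = 17680: x ≡ 10209 (mod 17680).
Verify against each original: 10209 mod 17 = 9, 10209 mod 5 = 4, 10209 mod 16 = 1, 10209 mod 13 = 4.

x ≡ 10209 (mod 17680).


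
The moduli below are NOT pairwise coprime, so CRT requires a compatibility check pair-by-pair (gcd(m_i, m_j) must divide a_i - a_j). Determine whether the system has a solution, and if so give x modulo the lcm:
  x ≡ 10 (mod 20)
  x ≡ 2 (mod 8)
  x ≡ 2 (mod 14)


Moduli 20, 8, 14 are not pairwise coprime, so CRT works modulo lcm(m_i) when all pairwise compatibility conditions hold.
Pairwise compatibility: gcd(m_i, m_j) must divide a_i - a_j for every pair.
Merge one congruence at a time:
  Start: x ≡ 10 (mod 20).
  Combine with x ≡ 2 (mod 8): gcd(20, 8) = 4; 2 - 10 = -8, which IS divisible by 4, so compatible.
    Write x = 10 + 20·t and substitute into x ≡ 2 (mod 8): 20·t ≡ 2 − 10 = -8 (mod 8).
    Divide the congruence (and modulus) by g = 4: 5·t ≡ -2 (mod 2).
    Reduce coefficients mod 2: 1·t ≡ 0 (mod 2).
    So t ≡ 0 (mod 2).
    Then x = 10 + 20·0 = 10, valid modulo lcm(20, 8) = 40: x ≡ 10 (mod 40).
  Combine with x ≡ 2 (mod 14): gcd(40, 14) = 2; 2 - 10 = -8, which IS divisible by 2, so compatible.
    Write x = 10 + 40·t and substitute into x ≡ 2 (mod 14): 40·t ≡ 2 − 10 = -8 (mod 14).
    Divide the congruence (and modulus) by g = 2: 20·t ≡ -4 (mod 7).
    Reduce coefficients mod 7: 6·t ≡ 3 (mod 7).
    The inverse of 6 mod 7 is 6 (since 6·6 = 36 = 5·7 + 1), so t ≡ 6·3 = 18 ≡ 4 (mod 7).
    Then x = 10 + 40·4 = 170, valid modulo lcm(40, 14) = 280: x ≡ 170 (mod 280).
Verify: 170 mod 20 = 10, 170 mod 8 = 2, 170 mod 14 = 2.

x ≡ 170 (mod 280).


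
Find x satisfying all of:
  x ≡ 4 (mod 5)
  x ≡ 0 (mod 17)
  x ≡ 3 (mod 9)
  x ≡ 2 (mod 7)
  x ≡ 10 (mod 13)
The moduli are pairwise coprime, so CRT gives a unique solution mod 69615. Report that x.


Product of moduli M = 5 · 17 · 9 · 7 · 13 = 69615.
Merge one congruence at a time:
  Start: x ≡ 4 (mod 5).
  Combine with x ≡ 0 (mod 17); new modulus lcm = 85.
    Write x = 4 + 5·t and substitute into x ≡ 0 (mod 17): 5·t ≡ 0 − 4 = -4 (mod 17).
    Reduce coefficients mod 17: 5·t ≡ 13 (mod 17).
    The inverse of 5 mod 17 is 7 (since 5·7 = 35 = 2·17 + 1), so t ≡ 7·13 = 91 ≡ 6 (mod 17).
    Then x = 4 + 5·6 = 34, valid modulo lcm(5, 17) = 85: x ≡ 34 (mod 85).
  Combine with x ≡ 3 (mod 9); new modulus lcm = 765.
    Write x = 34 + 85·t and substitute into x ≡ 3 (mod 9): 85·t ≡ 3 − 34 = -31 (mod 9).
    Reduce coefficients mod 9: 4·t ≡ 5 (mod 9).
    The inverse of 4 mod 9 is 7 (since 4·7 = 28 = 3·9 + 1), so t ≡ 7·5 = 35 ≡ 8 (mod 9).
    Then x = 34 + 85·8 = 714, valid modulo lcm(85, 9) = 765: x ≡ 714 (mod 765).
  Combine with x ≡ 2 (mod 7); new modulus lcm = 5355.
    Write x = 714 + 765·t and substitute into x ≡ 2 (mod 7): 765·t ≡ 2 − 714 = -712 (mod 7).
    Reduce coefficients mod 7: 2·t ≡ 2 (mod 7).
    The inverse of 2 mod 7 is 4 (since 2·4 = 8 = 1·7 + 1), so t ≡ 4·2 = 8 ≡ 1 (mod 7).
    Then x = 714 + 765·1 = 1479, valid modulo lcm(765, 7) = 5355: x ≡ 1479 (mod 5355).
  Combine with x ≡ 10 (mod 13); new modulus lcm = 69615.
    Write x = 1479 + 5355·t and substitute into x ≡ 10 (mod 13): 5355·t ≡ 10 − 1479 = -1469 (mod 13).
    Reduce coefficients mod 13: 12·t ≡ 0 (mod 13).
    The inverse of 12 mod 13 is 12 (since 12·12 = 144 = 11·13 + 1), so t ≡ 12·0 = 0 ≡ 0 (mod 13).
    Then x = 1479 + 5355·0 = 1479, valid modulo lcm(5355, 13) = 69615: x ≡ 1479 (mod 69615).
Verify against each original: 1479 mod 5 = 4, 1479 mod 17 = 0, 1479 mod 9 = 3, 1479 mod 7 = 2, 1479 mod 13 = 10.

x ≡ 1479 (mod 69615).


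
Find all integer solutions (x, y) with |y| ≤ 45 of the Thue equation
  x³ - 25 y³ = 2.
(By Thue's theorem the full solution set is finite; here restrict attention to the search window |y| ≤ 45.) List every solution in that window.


The equation is x³ - 25y³ = 2. For fixed y, x³ = 25·y³ + 2, so a solution requires the RHS to be a perfect cube.
Strategy: iterate y from -45 to 45, compute RHS = 25·y³ + 2, and check whether it is a (positive or negative) perfect cube.
Check small values of y:
  y = 0: RHS = 2 is not a perfect cube.
  y = 1: RHS = 27 = (3)³ ⇒ x = 3 works.
  y = -1: RHS = -23 is not a perfect cube.
  y = 2: RHS = 202 is not a perfect cube.
  y = -2: RHS = -198 is not a perfect cube.
  y = 3: RHS = 677 is not a perfect cube.
  y = -3: RHS = -673 is not a perfect cube.
Continuing the search up to |y| = 45 finds no further solutions beyond those listed.
Collected solutions: (3, 1).

Solutions (with |y| ≤ 45): (3, 1).
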